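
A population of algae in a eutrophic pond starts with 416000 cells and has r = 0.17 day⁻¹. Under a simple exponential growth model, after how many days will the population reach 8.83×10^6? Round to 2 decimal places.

17.97 days

Set N₀·e^(rt) = 8.83×10^6: e^(0.17·t) = 8.83×10^6/416000 = 21.226.
0.17·t = ln(21.226) = 3.0552, so t = 3.0552/0.17 = 17.972.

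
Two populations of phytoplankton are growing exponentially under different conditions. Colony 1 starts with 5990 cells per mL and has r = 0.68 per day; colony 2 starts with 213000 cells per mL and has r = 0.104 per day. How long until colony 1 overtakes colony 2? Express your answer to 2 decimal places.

Set 5990·e^(0.68t) = 213000·e^(0.104t).
e^((0.68 − 0.104)t) = 213000/5990 → e^(0.576·t) = 35.559.
0.576·t = ln(35.559) = 3.5712, so t = 3.5712/0.576 = 6.2.

6.20 days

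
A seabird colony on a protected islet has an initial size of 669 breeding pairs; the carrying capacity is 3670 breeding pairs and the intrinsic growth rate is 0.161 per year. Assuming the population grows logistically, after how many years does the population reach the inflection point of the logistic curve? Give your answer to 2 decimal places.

9.32 years

Logistic growth is fastest at N = K/2 = 1835.
A = (K − N₀)/N₀ = 4.4858. Set K/(1 + A·e^(−rt)) = K/2 → A·e^(−rt) = 1.
e^(−0.161t) = 1/4.4858 = 0.222926, so t = ln(4.4858)/0.161 = 1.5009/0.161 = 9.3225.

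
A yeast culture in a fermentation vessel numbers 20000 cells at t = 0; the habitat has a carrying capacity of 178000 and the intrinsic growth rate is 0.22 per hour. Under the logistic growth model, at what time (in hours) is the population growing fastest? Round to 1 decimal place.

9.4 hours

Logistic growth is fastest at N = K/2 = 89000.
A = (K − N₀)/N₀ = 7.9. Set K/(1 + A·e^(−rt)) = K/2 → A·e^(−rt) = 1.
e^(−0.22t) = 1/7.9 = 0.126582, so t = ln(7.9)/0.22 = 2.0669/0.22 = 9.3948.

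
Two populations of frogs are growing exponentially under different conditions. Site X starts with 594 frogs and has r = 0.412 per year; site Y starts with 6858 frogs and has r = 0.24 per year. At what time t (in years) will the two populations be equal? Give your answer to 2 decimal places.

14.22 years

Set 594·e^(0.412t) = 6858·e^(0.24t).
e^((0.412 − 0.24)t) = 6858/594 → e^(0.172·t) = 11.545.
0.172·t = ln(11.545) = 2.4463, so t = 2.4463/0.172 = 14.223.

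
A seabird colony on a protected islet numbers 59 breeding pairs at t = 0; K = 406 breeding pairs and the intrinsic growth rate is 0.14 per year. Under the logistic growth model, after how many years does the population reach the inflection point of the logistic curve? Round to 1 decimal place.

12.7 years

Logistic growth is fastest at N = K/2 = 203.
A = (K − N₀)/N₀ = 5.8814. Set K/(1 + A·e^(−rt)) = K/2 → A·e^(−rt) = 1.
e^(−0.14t) = 1/5.8814 = 0.170029, so t = ln(5.8814)/0.14 = 1.7718/0.14 = 12.656.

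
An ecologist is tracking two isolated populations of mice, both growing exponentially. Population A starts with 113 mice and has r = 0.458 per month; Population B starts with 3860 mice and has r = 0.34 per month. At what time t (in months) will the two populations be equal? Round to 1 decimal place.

29.9 months

Set 113·e^(0.458t) = 3860·e^(0.34t).
e^((0.458 − 0.34)t) = 3860/113 → e^(0.118·t) = 34.159.
0.118·t = ln(34.159) = 3.531, so t = 3.531/0.118 = 29.924.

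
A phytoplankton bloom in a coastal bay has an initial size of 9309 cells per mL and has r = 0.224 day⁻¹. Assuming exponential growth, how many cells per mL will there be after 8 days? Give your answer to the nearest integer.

55867 cells per mL

N(t) = N₀·e^(rt) = 9309 × e^(0.224×8) = 9309 × e^1.792.
e^1.792 ≈ 6.0014, so N ≈ 9309 × 6.0014 = 55867.4.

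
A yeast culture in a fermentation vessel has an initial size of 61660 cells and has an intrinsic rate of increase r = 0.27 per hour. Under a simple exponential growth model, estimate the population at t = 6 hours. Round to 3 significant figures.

N(t) = N₀·e^(rt) = 61660 × e^(0.27×6) = 61660 × e^1.62.
e^1.62 ≈ 5.0531, so N ≈ 61660 × 5.0531 = 311574.

312000 cells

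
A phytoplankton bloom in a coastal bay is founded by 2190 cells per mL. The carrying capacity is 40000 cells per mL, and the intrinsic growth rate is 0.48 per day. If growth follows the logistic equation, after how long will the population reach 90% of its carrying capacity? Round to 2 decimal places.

A = (K − N₀)/N₀ = (40000 − 2190)/2190 = 17.265.
Solve 40000/(1 + 17.265·e^(−0.48t)) = 36000: 1 + 17.265·e^(−0.48t) = 1.1111, so e^(−0.48t) = 0.00643569.
−0.48·t = ln(0.00643569) = -5.0459, so t = 5.0459/0.48 = 10.512.

10.51 days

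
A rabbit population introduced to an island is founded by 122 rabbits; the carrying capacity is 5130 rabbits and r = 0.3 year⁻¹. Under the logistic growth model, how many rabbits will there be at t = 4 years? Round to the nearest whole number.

384 rabbits

A = (K − N₀)/N₀ = (5130 − 122)/122 = 41.049.
N(t) = K/(1 + A·e^(−rt)) = 5130/(1 + 41.049×e^(−0.3×4)).
e^(−1.2) = 0.30119; denominator = 1 + 41.049×0.30119 = 13.364.
N = 5130/13.364 = 383.874.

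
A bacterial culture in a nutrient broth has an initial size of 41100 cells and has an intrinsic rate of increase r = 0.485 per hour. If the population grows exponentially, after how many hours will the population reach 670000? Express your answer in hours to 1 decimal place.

Set N₀·e^(rt) = 670000: e^(0.485·t) = 670000/41100 = 16.302.
0.485·t = ln(16.302) = 2.7913, so t = 2.7913/0.485 = 5.7552.

5.8 hours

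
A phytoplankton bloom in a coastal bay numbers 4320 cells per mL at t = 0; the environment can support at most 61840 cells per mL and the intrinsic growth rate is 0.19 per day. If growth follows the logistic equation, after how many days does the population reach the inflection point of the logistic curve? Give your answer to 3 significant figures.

13.6 days

Logistic growth is fastest at N = K/2 = 30920.
A = (K − N₀)/N₀ = 13.315. Set K/(1 + A·e^(−rt)) = K/2 → A·e^(−rt) = 1.
e^(−0.19t) = 1/13.315 = 0.0751043, so t = ln(13.315)/0.19 = 2.5889/0.19 = 13.626.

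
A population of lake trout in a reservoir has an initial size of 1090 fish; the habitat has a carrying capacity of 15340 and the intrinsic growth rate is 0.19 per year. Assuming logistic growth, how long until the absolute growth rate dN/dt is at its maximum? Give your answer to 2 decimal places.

Logistic growth is fastest at N = K/2 = 7670.
A = (K − N₀)/N₀ = 13.073. Set K/(1 + A·e^(−rt)) = K/2 → A·e^(−rt) = 1.
e^(−0.19t) = 1/13.073 = 0.0764912, so t = ln(13.073)/0.19 = 2.5706/0.19 = 13.529.

13.53 years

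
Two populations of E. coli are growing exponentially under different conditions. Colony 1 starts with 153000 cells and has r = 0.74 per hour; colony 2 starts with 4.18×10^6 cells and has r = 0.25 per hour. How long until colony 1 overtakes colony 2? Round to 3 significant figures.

Set 153000·e^(0.74t) = 4.18×10^6·e^(0.25t).
e^((0.74 − 0.25)t) = 4.18×10^6/153000 → e^(0.49·t) = 27.32.
0.49·t = ln(27.32) = 3.3076, so t = 3.3076/0.49 = 6.7503.

6.75 hours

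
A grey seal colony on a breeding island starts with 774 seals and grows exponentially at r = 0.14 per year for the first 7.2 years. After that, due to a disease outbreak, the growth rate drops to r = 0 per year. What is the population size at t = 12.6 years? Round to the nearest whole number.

Phase 1: N(7.2) = 774·e^(0.14×7.2) = 774·e^1.008 = 2120.85.
Phase 2 runs for 12.6 − 7.2 = 5.4 years at r = 0.
N(12.6) = 2120.85·e^(0×5.4) = 2120.85·e^-0 = 2120.85.

2121 seals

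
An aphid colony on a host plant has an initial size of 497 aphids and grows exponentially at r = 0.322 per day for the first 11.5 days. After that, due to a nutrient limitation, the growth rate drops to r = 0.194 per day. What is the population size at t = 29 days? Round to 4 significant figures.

Phase 1: N(11.5) = 497·e^(0.322×11.5) = 497·e^3.703 = 20162.7.
Phase 2 runs for 29 − 11.5 = 17.5 days at r = 0.194.
N(29) = 20162.7·e^(0.194×17.5) = 20162.7·e^3.395 = 601144.

601100 aphids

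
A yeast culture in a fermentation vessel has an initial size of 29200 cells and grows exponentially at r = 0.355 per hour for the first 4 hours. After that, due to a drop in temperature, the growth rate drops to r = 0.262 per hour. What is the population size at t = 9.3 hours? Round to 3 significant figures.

484000 cells

Phase 1: N(4) = 29200·e^(0.355×4) = 29200·e^1.42 = 120804.
Phase 2 runs for 9.3 − 4 = 5.3 hours at r = 0.262.
N(9.3) = 120804·e^(0.262×5.3) = 120804·e^1.389 = 484331.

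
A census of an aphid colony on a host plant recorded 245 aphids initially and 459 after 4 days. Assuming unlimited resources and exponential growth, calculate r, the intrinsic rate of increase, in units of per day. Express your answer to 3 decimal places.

From N(t) = N₀·e^(rt): e^(r·4) = 459/245 = 1.8735.
r·4 = ln(1.8735) = 0.62779, so r = 0.62779/4 = 0.15695.

0.157 per day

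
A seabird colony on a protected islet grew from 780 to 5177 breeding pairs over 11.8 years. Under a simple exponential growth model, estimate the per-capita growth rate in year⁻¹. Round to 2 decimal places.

From N(t) = N₀·e^(rt): e^(r·11.8) = 5177/780 = 6.6372.
r·11.8 = ln(6.6372) = 1.8927, so r = 1.8927/11.8 = 0.1604.

0.16 per year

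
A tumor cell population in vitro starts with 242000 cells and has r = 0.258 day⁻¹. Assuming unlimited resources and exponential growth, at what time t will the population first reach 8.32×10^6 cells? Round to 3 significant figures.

Set N₀·e^(rt) = 8.32×10^6: e^(0.258·t) = 8.32×10^6/242000 = 34.38.
0.258·t = ln(34.38) = 3.5375, so t = 3.5375/0.258 = 13.711.

13.7 days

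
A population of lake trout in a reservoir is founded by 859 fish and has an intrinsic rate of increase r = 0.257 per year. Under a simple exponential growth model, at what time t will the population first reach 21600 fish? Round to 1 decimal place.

Set N₀·e^(rt) = 21600: e^(0.257·t) = 21600/859 = 25.146.
0.257·t = ln(25.146) = 3.2247, so t = 3.2247/0.257 = 12.547.

12.5 years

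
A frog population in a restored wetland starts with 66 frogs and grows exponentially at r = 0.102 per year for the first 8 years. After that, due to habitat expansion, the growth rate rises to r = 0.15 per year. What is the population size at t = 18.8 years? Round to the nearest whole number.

Phase 1: N(8) = 66·e^(0.102×8) = 66·e^0.816 = 149.255.
Phase 2 runs for 18.8 − 8 = 10.8 years at r = 0.15.
N(18.8) = 149.255·e^(0.15×10.8) = 149.255·e^1.62 = 754.198.

754 frogs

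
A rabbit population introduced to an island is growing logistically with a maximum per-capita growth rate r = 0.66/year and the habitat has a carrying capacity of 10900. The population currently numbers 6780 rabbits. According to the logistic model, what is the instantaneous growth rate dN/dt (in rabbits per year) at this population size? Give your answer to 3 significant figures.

1690 rabbits per year

dN/dt = rN(1 − N/K) = 0.66 × 6780 × (1 − 6780/10900).
1 − 6780/10900 = 0.37798; dN/dt = 0.66 × 6780 × 0.37798 = 1691.4.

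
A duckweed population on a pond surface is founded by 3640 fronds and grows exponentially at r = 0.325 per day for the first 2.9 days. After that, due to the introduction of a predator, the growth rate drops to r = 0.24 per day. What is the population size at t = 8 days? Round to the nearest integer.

31769 fronds

Phase 1: N(2.9) = 3640·e^(0.325×2.9) = 3640·e^0.9425 = 9341.66.
Phase 2 runs for 8 − 2.9 = 5.1 days at r = 0.24.
N(8) = 9341.66·e^(0.24×5.1) = 9341.66·e^1.224 = 31768.8.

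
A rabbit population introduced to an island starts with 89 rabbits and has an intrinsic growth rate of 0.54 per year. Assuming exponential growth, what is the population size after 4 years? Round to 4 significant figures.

771.7 rabbits

N(t) = N₀·e^(rt) = 89 × e^(0.54×4) = 89 × e^2.16.
e^2.16 ≈ 8.6711, so N ≈ 89 × 8.6711 = 771.731.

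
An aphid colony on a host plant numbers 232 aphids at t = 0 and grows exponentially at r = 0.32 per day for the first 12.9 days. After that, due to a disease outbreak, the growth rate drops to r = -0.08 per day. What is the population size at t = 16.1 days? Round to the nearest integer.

11145 aphids

Phase 1: N(12.9) = 232·e^(0.32×12.9) = 232·e^4.128 = 14396.5.
Phase 2 runs for 16.1 − 12.9 = 3.2 days at r = -0.08.
N(16.1) = 14396.5·e^(-0.08×3.2) = 14396.5·e^-0.256 = 11144.9.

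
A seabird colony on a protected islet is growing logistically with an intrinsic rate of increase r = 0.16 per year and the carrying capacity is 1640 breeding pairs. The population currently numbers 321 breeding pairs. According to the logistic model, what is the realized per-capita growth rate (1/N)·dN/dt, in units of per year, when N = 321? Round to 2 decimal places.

(1/N)·dN/dt = r(1 − N/K) = 0.16 × (1 − 321/1640).
= 0.16 × 0.80427 = 0.12868.

0.13 per year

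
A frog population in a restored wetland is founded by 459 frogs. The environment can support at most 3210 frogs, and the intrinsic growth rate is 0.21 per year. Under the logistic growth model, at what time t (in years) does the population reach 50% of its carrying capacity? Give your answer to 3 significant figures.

A = (K − N₀)/N₀ = (3210 − 459)/459 = 5.9935.
Solve 3210/(1 + 5.9935·e^(−0.21t)) = 1605: 1 + 5.9935·e^(−0.21t) = 2, so e^(−0.21t) = 0.166848.
−0.21·t = ln(0.166848) = -1.7907, so t = 1.7907/0.21 = 8.527.

8.53 years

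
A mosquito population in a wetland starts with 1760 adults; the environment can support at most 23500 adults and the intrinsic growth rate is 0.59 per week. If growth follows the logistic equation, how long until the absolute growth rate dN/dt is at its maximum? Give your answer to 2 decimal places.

4.26 weeks

Logistic growth is fastest at N = K/2 = 11750.
A = (K − N₀)/N₀ = 12.352. Set K/(1 + A·e^(−rt)) = K/2 → A·e^(−rt) = 1.
e^(−0.59t) = 1/12.352 = 0.0809568, so t = ln(12.352)/0.59 = 2.5138/0.59 = 4.2607.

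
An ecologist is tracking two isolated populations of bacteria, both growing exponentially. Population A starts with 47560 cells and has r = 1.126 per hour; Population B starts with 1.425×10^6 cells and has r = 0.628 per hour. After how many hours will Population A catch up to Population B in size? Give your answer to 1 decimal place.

Set 47560·e^(1.126t) = 1.425×10^6·e^(0.628t).
e^((1.126 − 0.628)t) = 1.425×10^6/47560 → e^(0.498·t) = 29.962.
0.498·t = ln(29.962) = 3.3999, so t = 3.3999/0.498 = 6.8272.

6.8 hours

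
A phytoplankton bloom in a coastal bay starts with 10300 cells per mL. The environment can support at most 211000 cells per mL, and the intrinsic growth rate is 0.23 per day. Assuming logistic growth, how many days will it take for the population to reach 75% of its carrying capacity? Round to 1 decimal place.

17.7 days

A = (K − N₀)/N₀ = (211000 − 10300)/10300 = 19.485.
Solve 211000/(1 + 19.485·e^(−0.23t)) = 158250: 1 + 19.485·e^(−0.23t) = 1.3333, so e^(−0.23t) = 0.0171068.
−0.23·t = ln(0.0171068) = -4.0683, so t = 4.0683/0.23 = 17.688.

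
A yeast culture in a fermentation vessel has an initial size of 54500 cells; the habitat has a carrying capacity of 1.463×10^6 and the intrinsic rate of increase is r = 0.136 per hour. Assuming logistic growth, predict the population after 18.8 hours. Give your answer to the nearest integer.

A = (K − N₀)/N₀ = (1.463×10^6 − 54500)/54500 = 25.844.
N(t) = K/(1 + A·e^(−rt)) = 1.463×10^6/(1 + 25.844×e^(−0.136×18.8)).
e^(−2.557) = 0.077553; denominator = 1 + 25.844×0.077553 = 3.0043.
N = 1.463×10^6/3.0043 = 486974.

486974 cells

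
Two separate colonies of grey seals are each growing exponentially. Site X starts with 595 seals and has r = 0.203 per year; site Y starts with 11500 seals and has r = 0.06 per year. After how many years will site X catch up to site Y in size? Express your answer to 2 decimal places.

20.71 years

Set 595·e^(0.203t) = 11500·e^(0.06t).
e^((0.203 − 0.06)t) = 11500/595 → e^(0.143·t) = 19.328.
0.143·t = ln(19.328) = 2.9615, so t = 2.9615/0.143 = 20.71.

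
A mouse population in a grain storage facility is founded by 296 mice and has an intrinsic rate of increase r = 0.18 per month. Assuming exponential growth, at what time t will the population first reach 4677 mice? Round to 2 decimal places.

15.33 months

Set N₀·e^(rt) = 4677: e^(0.18·t) = 4677/296 = 15.801.
0.18·t = ln(15.801) = 2.7601, so t = 2.7601/0.18 = 15.334.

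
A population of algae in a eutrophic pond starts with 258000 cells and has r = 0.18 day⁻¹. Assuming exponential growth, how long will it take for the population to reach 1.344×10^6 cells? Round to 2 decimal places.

9.17 days

Set N₀·e^(rt) = 1.344×10^6: e^(0.18·t) = 1.344×10^6/258000 = 5.2093.
0.18·t = ln(5.2093) = 1.6504, so t = 1.6504/0.18 = 9.1691.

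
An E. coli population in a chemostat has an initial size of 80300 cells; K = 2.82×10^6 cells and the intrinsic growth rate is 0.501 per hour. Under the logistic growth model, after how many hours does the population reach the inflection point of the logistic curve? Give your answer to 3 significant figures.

7.05 hours

Logistic growth is fastest at N = K/2 = 1.41×10^6.
A = (K − N₀)/N₀ = 34.118. Set K/(1 + A·e^(−rt)) = K/2 → A·e^(−rt) = 1.
e^(−0.501t) = 1/34.118 = 0.0293098, so t = ln(34.118)/0.501 = 3.5298/0.501 = 7.0456.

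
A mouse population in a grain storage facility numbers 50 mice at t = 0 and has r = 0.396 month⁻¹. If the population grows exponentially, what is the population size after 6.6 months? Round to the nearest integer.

N(t) = N₀·e^(rt) = 50 × e^(0.396×6.6) = 50 × e^2.614.
e^2.614 ≈ 13.648, so N ≈ 50 × 13.648 = 682.405.

682 mice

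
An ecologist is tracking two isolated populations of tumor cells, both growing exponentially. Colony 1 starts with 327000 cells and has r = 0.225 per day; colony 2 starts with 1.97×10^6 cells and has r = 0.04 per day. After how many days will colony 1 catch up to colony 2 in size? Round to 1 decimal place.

9.7 days

Set 327000·e^(0.225t) = 1.97×10^6·e^(0.04t).
e^((0.225 − 0.04)t) = 1.97×10^6/327000 → e^(0.185·t) = 6.0245.
0.185·t = ln(6.0245) = 1.7958, so t = 1.7958/0.185 = 9.7072.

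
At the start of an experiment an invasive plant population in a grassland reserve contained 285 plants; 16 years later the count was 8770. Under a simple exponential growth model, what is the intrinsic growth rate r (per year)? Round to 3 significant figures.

From N(t) = N₀·e^(rt): e^(r·16) = 8770/285 = 30.772.
r·16 = ln(30.772) = 3.4266, so r = 3.4266/16 = 0.21416.

0.214 per year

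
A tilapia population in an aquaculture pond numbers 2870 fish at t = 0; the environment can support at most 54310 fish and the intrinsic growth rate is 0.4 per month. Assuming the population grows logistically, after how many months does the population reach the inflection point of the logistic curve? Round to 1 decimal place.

Logistic growth is fastest at N = K/2 = 27155.
A = (K − N₀)/N₀ = 17.923. Set K/(1 + A·e^(−rt)) = K/2 → A·e^(−rt) = 1.
e^(−0.4t) = 1/17.923 = 0.0557932, so t = ln(17.923)/0.4 = 2.8861/0.4 = 7.2153.

7.2 months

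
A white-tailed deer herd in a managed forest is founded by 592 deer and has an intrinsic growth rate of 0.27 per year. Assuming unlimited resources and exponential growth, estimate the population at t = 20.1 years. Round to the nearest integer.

N(t) = N₀·e^(rt) = 592 × e^(0.27×20.1) = 592 × e^5.427.
e^5.427 ≈ 227.47, so N ≈ 592 × 227.47 = 134660.

134660 deer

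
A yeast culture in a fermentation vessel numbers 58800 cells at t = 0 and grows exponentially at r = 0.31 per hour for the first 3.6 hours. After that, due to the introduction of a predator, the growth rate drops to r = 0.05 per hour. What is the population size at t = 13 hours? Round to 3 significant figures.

Phase 1: N(3.6) = 58800·e^(0.31×3.6) = 58800·e^1.116 = 179494.
Phase 2 runs for 13 − 3.6 = 9.4 hours at r = 0.05.
N(13) = 179494·e^(0.05×9.4) = 179494·e^0.47 = 287189.

287000 cells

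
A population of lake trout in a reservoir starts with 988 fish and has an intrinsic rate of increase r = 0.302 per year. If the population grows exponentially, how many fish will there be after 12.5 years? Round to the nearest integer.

N(t) = N₀·e^(rt) = 988 × e^(0.302×12.5) = 988 × e^3.775.
e^3.775 ≈ 43.598, so N ≈ 988 × 43.598 = 43074.3.

43074 fish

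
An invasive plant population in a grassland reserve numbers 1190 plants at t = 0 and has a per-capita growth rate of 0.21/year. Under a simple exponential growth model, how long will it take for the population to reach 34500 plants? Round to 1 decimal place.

Set N₀·e^(rt) = 34500: e^(0.21·t) = 34500/1190 = 28.992.
0.21·t = ln(28.992) = 3.367, so t = 3.367/0.21 = 16.033.

16.0 years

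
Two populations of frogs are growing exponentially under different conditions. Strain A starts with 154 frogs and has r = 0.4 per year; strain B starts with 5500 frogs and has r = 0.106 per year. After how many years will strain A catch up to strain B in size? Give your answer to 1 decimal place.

Set 154·e^(0.4t) = 5500·e^(0.106t).
e^((0.4 − 0.106)t) = 5500/154 → e^(0.294·t) = 35.714.
0.294·t = ln(35.714) = 3.5756, so t = 3.5756/0.294 = 12.162.

12.2 years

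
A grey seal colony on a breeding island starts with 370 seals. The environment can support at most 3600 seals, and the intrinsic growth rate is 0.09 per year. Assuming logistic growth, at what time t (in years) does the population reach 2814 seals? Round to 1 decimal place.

38.2 years

A = (K − N₀)/N₀ = (3600 − 370)/370 = 8.7297.
Solve 3600/(1 + 8.7297·e^(−0.09t)) = 2814: 1 + 8.7297·e^(−0.09t) = 1.2793, so e^(−0.09t) = 0.0319961.
−0.09·t = ln(0.0319961) = -3.4421, so t = 3.4421/0.09 = 38.246.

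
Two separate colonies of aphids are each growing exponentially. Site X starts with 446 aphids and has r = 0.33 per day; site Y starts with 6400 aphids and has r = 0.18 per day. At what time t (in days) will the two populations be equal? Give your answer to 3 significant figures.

17.8 days

Set 446·e^(0.33t) = 6400·e^(0.18t).
e^((0.33 − 0.18)t) = 6400/446 → e^(0.15·t) = 14.35.
0.15·t = ln(14.35) = 2.6637, so t = 2.6637/0.15 = 17.758.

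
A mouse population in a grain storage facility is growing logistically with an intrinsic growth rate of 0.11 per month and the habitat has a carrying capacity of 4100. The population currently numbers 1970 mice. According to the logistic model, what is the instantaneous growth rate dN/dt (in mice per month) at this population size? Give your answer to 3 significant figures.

dN/dt = rN(1 − N/K) = 0.11 × 1970 × (1 − 1970/4100).
1 − 1970/4100 = 0.51951; dN/dt = 0.11 × 1970 × 0.51951 = 112.58.

113 mice per month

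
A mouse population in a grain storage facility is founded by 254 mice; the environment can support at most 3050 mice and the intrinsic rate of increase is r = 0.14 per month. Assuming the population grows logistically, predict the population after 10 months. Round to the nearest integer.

A = (K − N₀)/N₀ = (3050 − 254)/254 = 11.008.
N(t) = K/(1 + A·e^(−rt)) = 3050/(1 + 11.008×e^(−0.14×10)).
e^(−1.4) = 0.2466; denominator = 1 + 11.008×0.2466 = 3.7145.
N = 3050/3.7145 = 821.105.

821 mice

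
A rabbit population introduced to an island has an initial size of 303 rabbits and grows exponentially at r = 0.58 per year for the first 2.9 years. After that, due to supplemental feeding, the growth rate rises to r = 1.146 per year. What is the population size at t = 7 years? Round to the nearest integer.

Phase 1: N(2.9) = 303·e^(0.58×2.9) = 303·e^1.682 = 1629.02.
Phase 2 runs for 7 − 2.9 = 4.1 years at r = 1.146.
N(7) = 1629.02·e^(1.146×4.1) = 1629.02·e^4.699 = 178855.

178855 rabbits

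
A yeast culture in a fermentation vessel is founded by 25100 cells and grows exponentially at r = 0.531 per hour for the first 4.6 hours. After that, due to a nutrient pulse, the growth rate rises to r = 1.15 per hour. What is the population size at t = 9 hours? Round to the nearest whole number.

Phase 1: N(4.6) = 25100·e^(0.531×4.6) = 25100·e^2.443 = 288723.
Phase 2 runs for 9 − 4.6 = 4.4 hours at r = 1.15.
N(9) = 288723·e^(1.15×4.4) = 288723·e^5.06 = 4.550001×10^7.

45500011 cells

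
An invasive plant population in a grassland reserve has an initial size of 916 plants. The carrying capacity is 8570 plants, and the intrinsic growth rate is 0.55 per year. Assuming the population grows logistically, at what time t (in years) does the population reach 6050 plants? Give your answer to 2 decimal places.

A = (K − N₀)/N₀ = (8570 − 916)/916 = 8.3559.
Solve 8570/(1 + 8.3559·e^(−0.55t)) = 6050: 1 + 8.3559·e^(−0.55t) = 1.4165, so e^(−0.55t) = 0.0498485.
−0.55·t = ln(0.0498485) = -2.9988, so t = 2.9988/0.55 = 5.4523.

5.45 years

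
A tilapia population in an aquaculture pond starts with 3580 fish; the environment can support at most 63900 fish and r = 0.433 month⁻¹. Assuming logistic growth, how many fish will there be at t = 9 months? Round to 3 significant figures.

47600 fish

A = (K − N₀)/N₀ = (63900 − 3580)/3580 = 16.849.
N(t) = K/(1 + A·e^(−rt)) = 63900/(1 + 16.849×e^(−0.433×9)).
e^(−3.897) = 0.020303; denominator = 1 + 16.849×0.020303 = 1.3421.
N = 63900/1.3421 = 47612.5.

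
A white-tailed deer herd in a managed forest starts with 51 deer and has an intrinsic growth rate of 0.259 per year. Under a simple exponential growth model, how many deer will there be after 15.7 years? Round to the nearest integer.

N(t) = N₀·e^(rt) = 51 × e^(0.259×15.7) = 51 × e^4.066.
e^4.066 ≈ 58.341, so N ≈ 51 × 58.341 = 2975.38.

2975 deer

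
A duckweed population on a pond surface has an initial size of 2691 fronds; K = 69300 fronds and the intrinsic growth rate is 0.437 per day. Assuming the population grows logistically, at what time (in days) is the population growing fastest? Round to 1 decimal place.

7.3 days

Logistic growth is fastest at N = K/2 = 34650.
A = (K − N₀)/N₀ = 24.753. Set K/(1 + A·e^(−rt)) = K/2 → A·e^(−rt) = 1.
e^(−0.437t) = 1/24.753 = 0.0403999, so t = ln(24.753)/0.437 = 3.2089/0.437 = 7.3431.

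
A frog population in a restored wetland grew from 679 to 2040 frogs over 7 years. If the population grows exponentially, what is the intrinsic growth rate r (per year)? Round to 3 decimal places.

0.157 per year

From N(t) = N₀·e^(rt): e^(r·7) = 2040/679 = 3.0044.
r·7 = ln(3.0044) = 1.1001, so r = 1.1001/7 = 0.15715.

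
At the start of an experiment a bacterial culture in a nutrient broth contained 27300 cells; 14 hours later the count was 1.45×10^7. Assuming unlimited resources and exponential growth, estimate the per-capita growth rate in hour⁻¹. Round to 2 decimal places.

0.45 per hour

From N(t) = N₀·e^(rt): e^(r·14) = 1.45×10^7/27300 = 531.14.
r·14 = ln(531.14) = 6.275, so r = 6.275/14 = 0.44822.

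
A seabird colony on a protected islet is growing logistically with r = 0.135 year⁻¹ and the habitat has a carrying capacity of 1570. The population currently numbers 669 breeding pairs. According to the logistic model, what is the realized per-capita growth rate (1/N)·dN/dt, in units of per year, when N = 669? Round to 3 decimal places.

(1/N)·dN/dt = r(1 − N/K) = 0.135 × (1 − 669/1570).
= 0.135 × 0.57389 = 0.077475.

0.077 per year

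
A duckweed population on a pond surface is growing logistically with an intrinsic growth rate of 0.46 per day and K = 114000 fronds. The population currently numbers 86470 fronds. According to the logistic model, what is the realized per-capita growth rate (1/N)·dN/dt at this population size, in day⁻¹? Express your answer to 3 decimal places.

0.111 per day

(1/N)·dN/dt = r(1 − N/K) = 0.46 × (1 − 86470/114000).
= 0.46 × 0.24149 = 0.11109.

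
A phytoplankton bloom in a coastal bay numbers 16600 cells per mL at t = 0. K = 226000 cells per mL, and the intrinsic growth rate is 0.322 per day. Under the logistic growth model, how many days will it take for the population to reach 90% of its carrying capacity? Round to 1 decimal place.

14.7 days

A = (K − N₀)/N₀ = (226000 − 16600)/16600 = 12.614.
Solve 226000/(1 + 12.614·e^(−0.322t)) = 203400: 1 + 12.614·e^(−0.322t) = 1.1111, so e^(−0.322t) = 0.00880824.
−0.322·t = ln(0.00880824) = -4.7321, so t = 4.7321/0.322 = 14.696.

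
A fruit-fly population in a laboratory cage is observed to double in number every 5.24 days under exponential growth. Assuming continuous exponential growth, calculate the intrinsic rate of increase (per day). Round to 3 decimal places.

r = ln(2)/t_d = 0.6931/5.24 = 0.13228.

0.132 per day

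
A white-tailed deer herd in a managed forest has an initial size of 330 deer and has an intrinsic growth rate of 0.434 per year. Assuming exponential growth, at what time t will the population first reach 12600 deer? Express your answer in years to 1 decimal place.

8.4 years

Set N₀·e^(rt) = 12600: e^(0.434·t) = 12600/330 = 38.182.
0.434·t = ln(38.182) = 3.6424, so t = 3.6424/0.434 = 8.3925.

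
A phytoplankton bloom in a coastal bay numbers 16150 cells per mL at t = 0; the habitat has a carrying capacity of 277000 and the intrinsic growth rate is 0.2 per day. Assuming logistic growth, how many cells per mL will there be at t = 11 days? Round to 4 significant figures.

99300 cells per mL

A = (K − N₀)/N₀ = (277000 − 16150)/16150 = 16.152.
N(t) = K/(1 + A·e^(−rt)) = 277000/(1 + 16.152×e^(−0.2×11)).
e^(−2.2) = 0.1108; denominator = 1 + 16.152×0.1108 = 2.7897.
N = 277000/2.7897 = 99295.3.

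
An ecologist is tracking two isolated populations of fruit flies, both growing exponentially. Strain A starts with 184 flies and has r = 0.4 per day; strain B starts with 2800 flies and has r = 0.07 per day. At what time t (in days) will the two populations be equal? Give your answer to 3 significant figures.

Set 184·e^(0.4t) = 2800·e^(0.07t).
e^((0.4 − 0.07)t) = 2800/184 → e^(0.33·t) = 15.217.
0.33·t = ln(15.217) = 2.7224, so t = 2.7224/0.33 = 8.2498.

8.25 days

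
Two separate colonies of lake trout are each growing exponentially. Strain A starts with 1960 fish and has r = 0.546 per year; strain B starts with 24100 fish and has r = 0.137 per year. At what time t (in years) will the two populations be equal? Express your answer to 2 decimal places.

6.14 years

Set 1960·e^(0.546t) = 24100·e^(0.137t).
e^((0.546 − 0.137)t) = 24100/1960 → e^(0.409·t) = 12.296.
0.409·t = ln(12.296) = 2.5093, so t = 2.5093/0.409 = 6.1351.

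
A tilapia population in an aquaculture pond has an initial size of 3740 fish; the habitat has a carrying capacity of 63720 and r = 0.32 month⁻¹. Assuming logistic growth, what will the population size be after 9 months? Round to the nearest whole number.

33532 fish

A = (K − N₀)/N₀ = (63720 − 3740)/3740 = 16.037.
N(t) = K/(1 + A·e^(−rt)) = 63720/(1 + 16.037×e^(−0.32×9)).
e^(−2.88) = 0.056135; denominator = 1 + 16.037×0.056135 = 1.9003.
N = 63720/1.9003 = 33532.3.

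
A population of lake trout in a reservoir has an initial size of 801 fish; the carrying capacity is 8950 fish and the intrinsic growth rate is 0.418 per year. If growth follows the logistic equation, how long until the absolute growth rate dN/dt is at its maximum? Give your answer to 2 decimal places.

5.55 years

Logistic growth is fastest at N = K/2 = 4475.
A = (K − N₀)/N₀ = 10.174. Set K/(1 + A·e^(−rt)) = K/2 → A·e^(−rt) = 1.
e^(−0.418t) = 1/10.174 = 0.0982943, so t = ln(10.174)/0.418 = 2.3198/0.418 = 5.5497.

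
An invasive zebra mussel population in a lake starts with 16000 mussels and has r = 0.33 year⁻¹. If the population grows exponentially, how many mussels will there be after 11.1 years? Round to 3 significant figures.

624000 mussels

N(t) = N₀·e^(rt) = 16000 × e^(0.33×11.1) = 16000 × e^3.663.
e^3.663 ≈ 38.978, so N ≈ 16000 × 38.978 = 623650.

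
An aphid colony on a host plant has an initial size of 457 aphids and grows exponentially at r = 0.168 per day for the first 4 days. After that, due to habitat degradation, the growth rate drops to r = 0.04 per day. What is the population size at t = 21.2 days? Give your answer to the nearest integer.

Phase 1: N(4) = 457·e^(0.168×4) = 457·e^0.672 = 894.874.
Phase 2 runs for 21.2 − 4 = 17.2 days at r = 0.04.
N(21.2) = 894.874·e^(0.04×17.2) = 894.874·e^0.688 = 1780.56.

1781 aphids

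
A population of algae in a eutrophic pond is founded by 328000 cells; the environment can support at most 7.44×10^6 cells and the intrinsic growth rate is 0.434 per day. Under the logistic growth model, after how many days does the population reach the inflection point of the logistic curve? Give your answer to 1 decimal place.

Logistic growth is fastest at N = K/2 = 3.72×10^6.
A = (K − N₀)/N₀ = 21.683. Set K/(1 + A·e^(−rt)) = K/2 → A·e^(−rt) = 1.
e^(−0.434t) = 1/21.683 = 0.0461192, so t = ln(21.683)/0.434 = 3.0765/0.434 = 7.0888.

7.1 days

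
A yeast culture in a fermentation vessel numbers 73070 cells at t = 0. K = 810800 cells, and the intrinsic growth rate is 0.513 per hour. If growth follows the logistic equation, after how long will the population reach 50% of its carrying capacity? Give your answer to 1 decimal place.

A = (K − N₀)/N₀ = (810800 − 73070)/73070 = 10.096.
Solve 810800/(1 + 10.096·e^(−0.513t)) = 405400: 1 + 10.096·e^(−0.513t) = 2, so e^(−0.513t) = 0.0990471.
−0.513·t = ln(0.0990471) = -2.3122, so t = 2.3122/0.513 = 4.5071.

4.5 hours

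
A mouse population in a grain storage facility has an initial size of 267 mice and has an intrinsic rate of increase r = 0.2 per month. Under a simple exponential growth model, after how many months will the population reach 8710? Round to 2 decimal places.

17.42 months

Set N₀·e^(rt) = 8710: e^(0.2·t) = 8710/267 = 32.622.
0.2·t = ln(32.622) = 3.485, so t = 3.485/0.2 = 17.425.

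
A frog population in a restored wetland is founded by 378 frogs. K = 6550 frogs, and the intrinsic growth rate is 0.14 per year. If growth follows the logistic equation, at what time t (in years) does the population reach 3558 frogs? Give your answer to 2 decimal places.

21.19 years

A = (K − N₀)/N₀ = (6550 − 378)/378 = 16.328.
Solve 6550/(1 + 16.328·e^(−0.14t)) = 3558: 1 + 16.328·e^(−0.14t) = 1.8409, so e^(−0.14t) = 0.0515017.
−0.14·t = ln(0.0515017) = -2.9661, so t = 2.9661/0.14 = 21.187.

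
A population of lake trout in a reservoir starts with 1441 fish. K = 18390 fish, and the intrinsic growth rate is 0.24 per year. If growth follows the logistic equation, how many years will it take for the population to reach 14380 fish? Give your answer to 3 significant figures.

15.6 years

A = (K − N₀)/N₀ = (18390 − 1441)/1441 = 11.762.
Solve 18390/(1 + 11.762·e^(−0.24t)) = 14380: 1 + 11.762·e^(−0.24t) = 1.2789, so e^(−0.24t) = 0.0237086.
−0.24·t = ln(0.0237086) = -3.7419, so t = 3.7419/0.24 = 15.591.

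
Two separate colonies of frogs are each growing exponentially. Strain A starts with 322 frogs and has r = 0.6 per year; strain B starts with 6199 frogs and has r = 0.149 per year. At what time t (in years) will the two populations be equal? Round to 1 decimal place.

6.6 years

Set 322·e^(0.6t) = 6199·e^(0.149t).
e^((0.6 − 0.149)t) = 6199/322 → e^(0.451·t) = 19.252.
0.451·t = ln(19.252) = 2.9576, so t = 2.9576/0.451 = 6.5579.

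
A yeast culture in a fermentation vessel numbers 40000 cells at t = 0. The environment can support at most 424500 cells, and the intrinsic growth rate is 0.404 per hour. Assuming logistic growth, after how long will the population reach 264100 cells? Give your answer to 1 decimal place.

A = (K − N₀)/N₀ = (424500 − 40000)/40000 = 9.6125.
Solve 424500/(1 + 9.6125·e^(−0.404t)) = 264100: 1 + 9.6125·e^(−0.404t) = 1.6073, so e^(−0.404t) = 0.0631829.
−0.404·t = ln(0.0631829) = -2.7617, so t = 2.7617/0.404 = 6.8359.

6.8 hours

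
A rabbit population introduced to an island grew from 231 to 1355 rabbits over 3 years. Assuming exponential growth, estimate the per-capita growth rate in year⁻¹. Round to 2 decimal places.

From N(t) = N₀·e^(rt): e^(r·3) = 1355/231 = 5.8658.
r·3 = ln(5.8658) = 1.7691, so r = 1.7691/3 = 0.58971.

0.59 per year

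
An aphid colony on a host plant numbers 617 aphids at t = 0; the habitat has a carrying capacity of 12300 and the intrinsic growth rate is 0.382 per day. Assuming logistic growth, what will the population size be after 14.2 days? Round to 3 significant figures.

A = (K − N₀)/N₀ = (12300 − 617)/617 = 18.935.
N(t) = K/(1 + A·e^(−rt)) = 12300/(1 + 18.935×e^(−0.382×14.2)).
e^(−5.424) = 0.0044077; denominator = 1 + 18.935×0.0044077 = 1.0835.
N = 12300/1.0835 = 11352.5.

11400 aphids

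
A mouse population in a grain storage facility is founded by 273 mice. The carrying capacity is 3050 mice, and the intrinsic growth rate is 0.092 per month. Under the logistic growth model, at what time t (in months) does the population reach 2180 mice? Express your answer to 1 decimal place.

A = (K − N₀)/N₀ = (3050 − 273)/273 = 10.172.
Solve 3050/(1 + 10.172·e^(−0.092t)) = 2180: 1 + 10.172·e^(−0.092t) = 1.3991, so e^(−0.092t) = 0.0392328.
−0.092·t = ln(0.0392328) = -3.2382, so t = 3.2382/0.092 = 35.198.

35.2 months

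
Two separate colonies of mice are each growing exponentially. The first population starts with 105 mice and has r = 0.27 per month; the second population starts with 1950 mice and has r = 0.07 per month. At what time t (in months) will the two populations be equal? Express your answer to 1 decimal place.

14.6 months

Set 105·e^(0.27t) = 1950·e^(0.07t).
e^((0.27 − 0.07)t) = 1950/105 → e^(0.2·t) = 18.571.
0.2·t = ln(18.571) = 2.9216, so t = 2.9216/0.2 = 14.608.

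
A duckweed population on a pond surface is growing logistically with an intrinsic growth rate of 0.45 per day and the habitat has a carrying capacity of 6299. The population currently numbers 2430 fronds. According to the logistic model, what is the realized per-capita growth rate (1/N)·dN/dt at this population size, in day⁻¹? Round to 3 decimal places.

0.276 per day

(1/N)·dN/dt = r(1 − N/K) = 0.45 × (1 − 2430/6299).
= 0.45 × 0.61422 = 0.2764.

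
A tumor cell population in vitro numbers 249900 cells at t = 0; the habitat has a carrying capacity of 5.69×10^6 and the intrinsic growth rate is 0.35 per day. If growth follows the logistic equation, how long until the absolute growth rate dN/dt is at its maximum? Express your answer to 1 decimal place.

8.8 days

Logistic growth is fastest at N = K/2 = 2.845×10^6.
A = (K − N₀)/N₀ = 21.769. Set K/(1 + A·e^(−rt)) = K/2 → A·e^(−rt) = 1.
e^(−0.35t) = 1/21.769 = 0.0459367, so t = ln(21.769)/0.35 = 3.0805/0.35 = 8.8014.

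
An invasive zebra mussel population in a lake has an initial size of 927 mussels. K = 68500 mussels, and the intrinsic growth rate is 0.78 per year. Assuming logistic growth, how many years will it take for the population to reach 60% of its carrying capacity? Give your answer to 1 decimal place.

6.0 years

A = (K − N₀)/N₀ = (68500 − 927)/927 = 72.894.
Solve 68500/(1 + 72.894·e^(−0.78t)) = 41100: 1 + 72.894·e^(−0.78t) = 1.6667, so e^(−0.78t) = 0.00914566.
−0.78·t = ln(0.00914566) = -4.6945, so t = 4.6945/0.78 = 6.0186.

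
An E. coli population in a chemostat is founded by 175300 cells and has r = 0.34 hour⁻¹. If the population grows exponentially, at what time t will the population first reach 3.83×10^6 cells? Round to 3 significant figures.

9.07 hours

Set N₀·e^(rt) = 3.83×10^6: e^(0.34·t) = 3.83×10^6/175300 = 21.848.
0.34·t = ln(21.848) = 3.0841, so t = 3.0841/0.34 = 9.0709.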